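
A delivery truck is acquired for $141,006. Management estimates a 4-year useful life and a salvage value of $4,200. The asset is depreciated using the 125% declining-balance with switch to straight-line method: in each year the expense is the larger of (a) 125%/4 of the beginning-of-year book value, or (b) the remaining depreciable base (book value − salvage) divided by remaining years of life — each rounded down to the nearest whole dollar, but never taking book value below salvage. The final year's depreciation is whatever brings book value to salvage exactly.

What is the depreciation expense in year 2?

$30,914

Depreciable base = $141,006 − $4,200 = $136,806.
Year 1: DB = ⌊$141,006 × 125%/4⌋ = $44,064; SL = ⌊$136,806/4⌋ = $34,201 → take DB $44,064. Book value $96,942.
Year 2: DB = ⌊$96,942 × 125%/4⌋ = $30,294; SL = ⌊$92,742/3⌋ = $30,914 → take SL $30,914. Book value $66,028.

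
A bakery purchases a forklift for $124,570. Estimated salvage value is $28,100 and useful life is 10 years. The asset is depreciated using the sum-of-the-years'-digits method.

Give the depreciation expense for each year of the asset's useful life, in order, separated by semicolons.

Depreciable base = $124,570 − $28,100 = $96,470.
Sum of the years' digits = 10+9+8+7+6+5+4+3+2+1 = 55.
Year 1: $96,470 × 10/55 = $17,540. Book value $107,030.
Year 2: $96,470 × 9/55 = $15,786. Book value $91,244.
Year 3: $96,470 × 8/55 = $14,032. Book value $77,212.
Year 4: $96,470 × 7/55 = $12,278. Book value $64,934.
Year 5: $96,470 × 6/55 = $10,524. Book value $54,410.
Year 6: $96,470 × 5/55 = $8,770. Book value $45,640.
Year 7: $96,470 × 4/55 = $7,016. Book value $38,624.
Year 8: $96,470 × 3/55 = $5,262. Book value $33,362.
Year 9: $96,470 × 2/55 = $3,508. Book value $29,854.
Year 10: $96,470 × 1/55 = $1,754. Book value $28,100.

$17,540; $15,786; $14,032; $12,278; $10,524; $8,770; $7,016; $5,262; $3,508; $1,754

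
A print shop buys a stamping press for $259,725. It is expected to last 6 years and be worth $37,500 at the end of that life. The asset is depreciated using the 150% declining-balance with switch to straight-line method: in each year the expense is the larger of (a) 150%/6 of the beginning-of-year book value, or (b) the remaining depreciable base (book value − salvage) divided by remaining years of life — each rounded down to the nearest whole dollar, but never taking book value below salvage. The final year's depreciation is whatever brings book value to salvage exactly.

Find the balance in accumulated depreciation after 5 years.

$199,885

Depreciable base = $259,725 − $37,500 = $222,225.
Year 1: DB = ⌊$259,725 × 150%/6⌋ = $64,931; SL = ⌊$222,225/6⌋ = $37,037 → take DB $64,931. Book value $194,794.
Year 2: DB = ⌊$194,794 × 150%/6⌋ = $48,698; SL = ⌊$157,294/5⌋ = $31,458 → take DB $48,698. Book value $146,096.
Year 3: DB = ⌊$146,096 × 150%/6⌋ = $36,524; SL = ⌊$108,596/4⌋ = $27,149 → take DB $36,524. Book value $109,572.
Year 4: DB = ⌊$109,572 × 150%/6⌋ = $27,393; SL = ⌊$72,072/3⌋ = $24,024 → take DB $27,393. Book value $82,179.
Year 5: DB = ⌊$82,179 × 150%/6⌋ = $20,544; SL = ⌊$44,679/2⌋ = $22,339 → take SL $22,339. Book value $59,840.
Accumulated through year 5 = $259,725 − $59,840 = $199,885.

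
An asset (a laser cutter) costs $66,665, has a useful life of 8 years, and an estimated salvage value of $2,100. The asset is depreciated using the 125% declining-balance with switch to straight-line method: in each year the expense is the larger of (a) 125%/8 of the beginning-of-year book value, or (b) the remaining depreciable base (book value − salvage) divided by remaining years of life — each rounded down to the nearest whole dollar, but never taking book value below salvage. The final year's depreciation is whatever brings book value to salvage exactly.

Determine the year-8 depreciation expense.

Depreciable base = $66,665 − $2,100 = $64,565.
Year 1: DB = ⌊$66,665 × 125%/8⌋ = $10,416; SL = ⌊$64,565/8⌋ = $8,070 → take DB $10,416. Book value $56,249.
Year 2: DB = ⌊$56,249 × 125%/8⌋ = $8,788; SL = ⌊$54,149/7⌋ = $7,735 → take DB $8,788. Book value $47,461.
Year 3: DB = ⌊$47,461 × 125%/8⌋ = $7,415; SL = ⌊$45,361/6⌋ = $7,560 → take SL $7,560. Book value $39,901.
Year 4: DB = ⌊$39,901 × 125%/8⌋ = $6,234; SL = ⌊$37,801/5⌋ = $7,560 → take SL $7,560. Book value $32,341.
Year 5: DB = ⌊$32,341 × 125%/8⌋ = $5,053; SL = ⌊$30,241/4⌋ = $7,560 → take SL $7,560. Book value $24,781.
Year 6: DB = ⌊$24,781 × 125%/8⌋ = $3,872; SL = ⌊$22,681/3⌋ = $7,560 → take SL $7,560. Book value $17,221.
Year 7: DB = ⌊$17,221 × 125%/8⌋ = $2,690; SL = ⌊$15,121/2⌋ = $7,560 → take SL $7,560. Book value $9,661.
Year 8 (final): $9,661 − $2,100 = $7,561. Book value $2,100.

$7,561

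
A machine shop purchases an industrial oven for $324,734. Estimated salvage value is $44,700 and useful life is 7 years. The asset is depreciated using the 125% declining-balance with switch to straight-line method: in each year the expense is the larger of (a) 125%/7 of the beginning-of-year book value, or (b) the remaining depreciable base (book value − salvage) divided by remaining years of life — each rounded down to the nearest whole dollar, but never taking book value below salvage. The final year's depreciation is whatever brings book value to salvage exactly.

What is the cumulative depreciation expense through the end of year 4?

Depreciable base = $324,734 − $44,700 = $280,034.
Year 1: DB = ⌊$324,734 × 125%/7⌋ = $57,988; SL = ⌊$280,034/7⌋ = $40,004 → take DB $57,988. Book value $266,746.
Year 2: DB = ⌊$266,746 × 125%/7⌋ = $47,633; SL = ⌊$222,046/6⌋ = $37,007 → take DB $47,633. Book value $219,113.
Year 3: DB = ⌊$219,113 × 125%/7⌋ = $39,127; SL = ⌊$174,413/5⌋ = $34,882 → take DB $39,127. Book value $179,986.
Year 4: DB = ⌊$179,986 × 125%/7⌋ = $32,140; SL = ⌊$135,286/4⌋ = $33,821 → take SL $33,821. Book value $146,165.
Accumulated through year 4 = $324,734 − $146,165 = $178,569.

$178,569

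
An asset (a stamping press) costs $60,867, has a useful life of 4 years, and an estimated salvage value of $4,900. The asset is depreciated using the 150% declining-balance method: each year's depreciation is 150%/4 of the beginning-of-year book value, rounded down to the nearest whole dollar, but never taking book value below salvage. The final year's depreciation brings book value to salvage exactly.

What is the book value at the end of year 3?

$14,861

Depreciable base = $60,867 − $4,900 = $55,967.
Year 1: ⌊$60,867 × 150%/4⌋ = $22,825. Book value $38,042.
Year 2: ⌊$38,042 × 150%/4⌋ = $14,265. Book value $23,777.
Year 3: ⌊$23,777 × 150%/4⌋ = $8,916. Book value $14,861.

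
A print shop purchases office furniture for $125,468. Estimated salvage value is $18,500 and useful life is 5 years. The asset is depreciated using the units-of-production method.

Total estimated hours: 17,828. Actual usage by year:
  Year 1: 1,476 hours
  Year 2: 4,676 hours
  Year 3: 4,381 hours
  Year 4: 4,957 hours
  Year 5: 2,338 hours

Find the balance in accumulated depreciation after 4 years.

Depreciable base = $125,468 − $18,500 = $106,968.
Rate = $106,968 / 17,828 hours = $6 per hour.
Year 1: 1,476 × $6 = $8,856. Book value $116,612.
Year 2: 4,676 × $6 = $28,056. Book value $88,556.
Year 3: 4,381 × $6 = $26,286. Book value $62,270.
Year 4: 4,957 × $6 = $29,742. Book value $32,528.
Accumulated through year 4 = $125,468 − $32,528 = $92,940.

$92,940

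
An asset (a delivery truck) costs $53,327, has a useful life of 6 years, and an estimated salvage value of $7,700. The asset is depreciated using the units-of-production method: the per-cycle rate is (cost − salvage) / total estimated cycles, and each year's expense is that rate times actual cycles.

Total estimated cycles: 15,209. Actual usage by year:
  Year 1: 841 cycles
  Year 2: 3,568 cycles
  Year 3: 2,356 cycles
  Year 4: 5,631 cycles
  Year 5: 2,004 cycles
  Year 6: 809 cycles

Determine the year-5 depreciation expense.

Depreciable base = $53,327 − $7,700 = $45,627.
Rate = $45,627 / 15,209 cycles = $3 per cycle.
Year 1: 841 × $3 = $2,523. Book value $50,804.
Year 2: 3,568 × $3 = $10,704. Book value $40,100.
Year 3: 2,356 × $3 = $7,068. Book value $33,032.
Year 4: 5,631 × $3 = $16,893. Book value $16,139.
Year 5: 2,004 × $3 = $6,012. Book value $10,127.

$6,012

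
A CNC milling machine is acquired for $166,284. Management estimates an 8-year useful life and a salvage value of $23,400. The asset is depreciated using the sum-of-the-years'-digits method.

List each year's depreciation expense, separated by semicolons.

$31,752; $27,783; $23,814; $19,845; $15,876; $11,907; $7,938; $3,969

Depreciable base = $166,284 − $23,400 = $142,884.
Sum of the years' digits = 8+7+6+5+4+3+2+1 = 36.
Year 1: $142,884 × 8/36 = $31,752. Book value $134,532.
Year 2: $142,884 × 7/36 = $27,783. Book value $106,749.
Year 3: $142,884 × 6/36 = $23,814. Book value $82,935.
Year 4: $142,884 × 5/36 = $19,845. Book value $63,090.
Year 5: $142,884 × 4/36 = $15,876. Book value $47,214.
Year 6: $142,884 × 3/36 = $11,907. Book value $35,307.
Year 7: $142,884 × 2/36 = $7,938. Book value $27,369.
Year 8: $142,884 × 1/36 = $3,969. Book value $23,400.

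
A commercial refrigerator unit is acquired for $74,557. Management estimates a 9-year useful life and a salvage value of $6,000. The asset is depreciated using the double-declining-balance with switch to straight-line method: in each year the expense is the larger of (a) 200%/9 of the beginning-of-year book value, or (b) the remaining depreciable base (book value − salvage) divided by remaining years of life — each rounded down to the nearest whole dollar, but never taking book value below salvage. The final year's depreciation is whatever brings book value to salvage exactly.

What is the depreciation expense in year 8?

$3,419

Depreciable base = $74,557 − $6,000 = $68,557.
Year 1: DB = ⌊$74,557 × 200%/9⌋ = $16,568; SL = ⌊$68,557/9⌋ = $7,617 → take DB $16,568. Book value $57,989.
Year 2: DB = ⌊$57,989 × 200%/9⌋ = $12,886; SL = ⌊$51,989/8⌋ = $6,498 → take DB $12,886. Book value $45,103.
Year 3: DB = ⌊$45,103 × 200%/9⌋ = $10,022; SL = ⌊$39,103/7⌋ = $5,586 → take DB $10,022. Book value $35,081.
Year 4: DB = ⌊$35,081 × 200%/9⌋ = $7,795; SL = ⌊$29,081/6⌋ = $4,846 → take DB $7,795. Book value $27,286.
Year 5: DB = ⌊$27,286 × 200%/9⌋ = $6,063; SL = ⌊$21,286/5⌋ = $4,257 → take DB $6,063. Book value $21,223.
Year 6: DB = ⌊$21,223 × 200%/9⌋ = $4,716; SL = ⌊$15,223/4⌋ = $3,805 → take DB $4,716. Book value $16,507.
Year 7: DB = ⌊$16,507 × 200%/9⌋ = $3,668; SL = ⌊$10,507/3⌋ = $3,502 → take DB $3,668. Book value $12,839.
Year 8: DB = ⌊$12,839 × 200%/9⌋ = $2,853; SL = ⌊$6,839/2⌋ = $3,419 → take SL $3,419. Book value $9,420.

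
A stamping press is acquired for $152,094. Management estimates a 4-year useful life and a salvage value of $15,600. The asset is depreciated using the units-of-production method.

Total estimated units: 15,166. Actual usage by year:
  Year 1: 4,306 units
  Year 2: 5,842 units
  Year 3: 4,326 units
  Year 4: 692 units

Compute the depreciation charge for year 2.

Depreciable base = $152,094 − $15,600 = $136,494.
Rate = $136,494 / 15,166 units = $9 per unit.
Year 1: 4,306 × $9 = $38,754. Book value $113,340.
Year 2: 5,842 × $9 = $52,578. Book value $60,762.

$52,578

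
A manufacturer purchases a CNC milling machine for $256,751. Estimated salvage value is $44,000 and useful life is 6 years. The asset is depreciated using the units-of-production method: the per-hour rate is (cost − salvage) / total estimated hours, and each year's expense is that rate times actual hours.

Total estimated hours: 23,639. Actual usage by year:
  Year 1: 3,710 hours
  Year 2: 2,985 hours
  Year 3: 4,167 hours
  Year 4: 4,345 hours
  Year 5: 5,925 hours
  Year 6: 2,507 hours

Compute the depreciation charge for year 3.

$37,503

Depreciable base = $256,751 − $44,000 = $212,751.
Rate = $212,751 / 23,639 hours = $9 per hour.
Year 1: 3,710 × $9 = $33,390. Book value $223,361.
Year 2: 2,985 × $9 = $26,865. Book value $196,496.
Year 3: 4,167 × $9 = $37,503. Book value $158,993.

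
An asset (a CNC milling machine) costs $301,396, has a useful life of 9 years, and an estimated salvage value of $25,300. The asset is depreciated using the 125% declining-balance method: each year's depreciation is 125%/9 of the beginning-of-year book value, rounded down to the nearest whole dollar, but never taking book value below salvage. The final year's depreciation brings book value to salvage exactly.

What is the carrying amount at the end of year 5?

$142,705

Depreciable base = $301,396 − $25,300 = $276,096.
Year 1: ⌊$301,396 × 125%/9⌋ = $41,860. Book value $259,536.
Year 2: ⌊$259,536 × 125%/9⌋ = $36,046. Book value $223,490.
Year 3: ⌊$223,490 × 125%/9⌋ = $31,040. Book value $192,450.
Year 4: ⌊$192,450 × 125%/9⌋ = $26,729. Book value $165,721.
Year 5: ⌊$165,721 × 125%/9⌋ = $23,016. Book value $142,705.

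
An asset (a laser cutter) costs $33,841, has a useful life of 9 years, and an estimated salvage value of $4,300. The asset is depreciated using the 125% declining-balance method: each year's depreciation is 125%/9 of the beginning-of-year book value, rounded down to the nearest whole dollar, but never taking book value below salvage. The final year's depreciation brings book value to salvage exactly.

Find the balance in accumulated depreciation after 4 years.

$15,233

Depreciable base = $33,841 − $4,300 = $29,541.
Year 1: ⌊$33,841 × 125%/9⌋ = $4,700. Book value $29,141.
Year 2: ⌊$29,141 × 125%/9⌋ = $4,047. Book value $25,094.
Year 3: ⌊$25,094 × 125%/9⌋ = $3,485. Book value $21,609.
Year 4: ⌊$21,609 × 125%/9⌋ = $3,001. Book value $18,608.
Accumulated through year 4 = $33,841 − $18,608 = $15,233.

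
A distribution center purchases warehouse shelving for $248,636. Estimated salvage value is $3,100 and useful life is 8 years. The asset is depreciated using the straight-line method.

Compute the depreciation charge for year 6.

$30,692

Depreciable base = $248,636 − $3,100 = $245,536.
Annual expense = $245,536 / 8 = $30,692.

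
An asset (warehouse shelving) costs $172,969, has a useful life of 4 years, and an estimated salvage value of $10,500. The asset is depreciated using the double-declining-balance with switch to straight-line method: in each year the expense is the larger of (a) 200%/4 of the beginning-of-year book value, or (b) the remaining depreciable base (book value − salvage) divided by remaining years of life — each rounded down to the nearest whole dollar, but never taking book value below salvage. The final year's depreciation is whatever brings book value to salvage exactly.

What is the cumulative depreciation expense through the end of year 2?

$129,726

Depreciable base = $172,969 − $10,500 = $162,469.
Year 1: DB = ⌊$172,969 × 200%/4⌋ = $86,484; SL = ⌊$162,469/4⌋ = $40,617 → take DB $86,484. Book value $86,485.
Year 2: DB = ⌊$86,485 × 200%/4⌋ = $43,242; SL = ⌊$75,985/3⌋ = $25,328 → take DB $43,242. Book value $43,243.
Accumulated through year 2 = $172,969 − $43,243 = $129,726.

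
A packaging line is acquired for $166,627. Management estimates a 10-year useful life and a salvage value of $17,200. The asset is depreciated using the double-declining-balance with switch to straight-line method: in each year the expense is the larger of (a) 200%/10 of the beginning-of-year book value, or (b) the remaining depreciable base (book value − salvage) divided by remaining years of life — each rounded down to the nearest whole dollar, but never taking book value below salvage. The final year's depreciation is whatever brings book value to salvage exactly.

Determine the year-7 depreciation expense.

Depreciable base = $166,627 − $17,200 = $149,427.
Year 1: DB = ⌊$166,627 × 200%/10⌋ = $33,325; SL = ⌊$149,427/10⌋ = $14,942 → take DB $33,325. Book value $133,302.
Year 2: DB = ⌊$133,302 × 200%/10⌋ = $26,660; SL = ⌊$116,102/9⌋ = $12,900 → take DB $26,660. Book value $106,642.
Year 3: DB = ⌊$106,642 × 200%/10⌋ = $21,328; SL = ⌊$89,442/8⌋ = $11,180 → take DB $21,328. Book value $85,314.
Year 4: DB = ⌊$85,314 × 200%/10⌋ = $17,062; SL = ⌊$68,114/7⌋ = $9,730 → take DB $17,062. Book value $68,252.
Year 5: DB = ⌊$68,252 × 200%/10⌋ = $13,650; SL = ⌊$51,052/6⌋ = $8,508 → take DB $13,650. Book value $54,602.
Year 6: DB = ⌊$54,602 × 200%/10⌋ = $10,920; SL = ⌊$37,402/5⌋ = $7,480 → take DB $10,920. Book value $43,682.
Year 7: DB = ⌊$43,682 × 200%/10⌋ = $8,736; SL = ⌊$26,482/4⌋ = $6,620 → take DB $8,736. Book value $34,946.

$8,736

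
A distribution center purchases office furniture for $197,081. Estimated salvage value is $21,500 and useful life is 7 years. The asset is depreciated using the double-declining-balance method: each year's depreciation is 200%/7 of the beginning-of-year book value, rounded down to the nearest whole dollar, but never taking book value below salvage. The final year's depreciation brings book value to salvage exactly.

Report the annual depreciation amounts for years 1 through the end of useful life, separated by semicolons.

Depreciable base = $197,081 − $21,500 = $175,581.
Year 1: ⌊$197,081 × 200%/7⌋ = $56,308. Book value $140,773.
Year 2: ⌊$140,773 × 200%/7⌋ = $40,220. Book value $100,553.
Year 3: ⌊$100,553 × 200%/7⌋ = $28,729. Book value $71,824.
Year 4: ⌊$71,824 × 200%/7⌋ = $20,521. Book value $51,303.
Year 5: ⌊$51,303 × 200%/7⌋ = $14,658. Book value $36,645.
Year 6: ⌊$36,645 × 200%/7⌋ = $10,470. Book value $26,175.
Year 7 (final): $26,175 − $21,500 = $4,675. Book value $21,500.

$56,308; $40,220; $28,729; $20,521; $14,658; $10,470; $4,675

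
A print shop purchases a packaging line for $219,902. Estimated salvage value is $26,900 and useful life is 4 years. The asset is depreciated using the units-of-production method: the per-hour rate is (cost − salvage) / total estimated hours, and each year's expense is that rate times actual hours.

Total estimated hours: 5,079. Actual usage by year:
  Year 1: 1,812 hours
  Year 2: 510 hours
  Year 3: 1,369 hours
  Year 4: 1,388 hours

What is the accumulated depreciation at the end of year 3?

Depreciable base = $219,902 − $26,900 = $193,002.
Rate = $193,002 / 5,079 hours = $38 per hour.
Year 1: 1,812 × $38 = $68,856. Book value $151,046.
Year 2: 510 × $38 = $19,380. Book value $131,666.
Year 3: 1,369 × $38 = $52,022. Book value $79,644.
Accumulated through year 3 = $219,902 − $79,644 = $140,258.

$140,258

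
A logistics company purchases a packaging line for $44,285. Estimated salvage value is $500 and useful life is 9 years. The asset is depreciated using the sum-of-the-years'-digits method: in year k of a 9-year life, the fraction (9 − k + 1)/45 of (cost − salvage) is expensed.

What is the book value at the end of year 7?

$3,419

Depreciable base = $44,285 − $500 = $43,785.
Sum of the years' digits = 9+8+7+6+5+4+3+2+1 = 45.
Year 1: $43,785 × 9/45 = $8,757. Book value $35,528.
Year 2: $43,785 × 8/45 = $7,784. Book value $27,744.
Year 3: $43,785 × 7/45 = $6,811. Book value $20,933.
Year 4: $43,785 × 6/45 = $5,838. Book value $15,095.
Year 5: $43,785 × 5/45 = $4,865. Book value $10,230.
Year 6: $43,785 × 4/45 = $3,892. Book value $6,338.
Year 7: $43,785 × 3/45 = $2,919. Book value $3,419.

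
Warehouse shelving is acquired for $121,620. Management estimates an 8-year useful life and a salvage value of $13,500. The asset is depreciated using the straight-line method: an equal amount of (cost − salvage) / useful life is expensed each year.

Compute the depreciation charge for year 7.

$13,515

Depreciable base = $121,620 − $13,500 = $108,120.
Annual expense = $108,120 / 8 = $13,515.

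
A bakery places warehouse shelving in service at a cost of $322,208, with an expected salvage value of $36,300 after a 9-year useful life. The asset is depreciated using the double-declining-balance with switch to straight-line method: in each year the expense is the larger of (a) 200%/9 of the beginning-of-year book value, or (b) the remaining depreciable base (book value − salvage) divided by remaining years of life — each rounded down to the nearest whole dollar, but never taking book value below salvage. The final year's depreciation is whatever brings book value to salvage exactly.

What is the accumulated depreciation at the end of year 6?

$250,877

Depreciable base = $322,208 − $36,300 = $285,908.
Year 1: DB = ⌊$322,208 × 200%/9⌋ = $71,601; SL = ⌊$285,908/9⌋ = $31,767 → take DB $71,601. Book value $250,607.
Year 2: DB = ⌊$250,607 × 200%/9⌋ = $55,690; SL = ⌊$214,307/8⌋ = $26,788 → take DB $55,690. Book value $194,917.
Year 3: DB = ⌊$194,917 × 200%/9⌋ = $43,314; SL = ⌊$158,617/7⌋ = $22,659 → take DB $43,314. Book value $151,603.
Year 4: DB = ⌊$151,603 × 200%/9⌋ = $33,689; SL = ⌊$115,303/6⌋ = $19,217 → take DB $33,689. Book value $117,914.
Year 5: DB = ⌊$117,914 × 200%/9⌋ = $26,203; SL = ⌊$81,614/5⌋ = $16,322 → take DB $26,203. Book value $91,711.
Year 6: DB = ⌊$91,711 × 200%/9⌋ = $20,380; SL = ⌊$55,411/4⌋ = $13,852 → take DB $20,380. Book value $71,331.
Accumulated through year 6 = $322,208 − $71,331 = $250,877.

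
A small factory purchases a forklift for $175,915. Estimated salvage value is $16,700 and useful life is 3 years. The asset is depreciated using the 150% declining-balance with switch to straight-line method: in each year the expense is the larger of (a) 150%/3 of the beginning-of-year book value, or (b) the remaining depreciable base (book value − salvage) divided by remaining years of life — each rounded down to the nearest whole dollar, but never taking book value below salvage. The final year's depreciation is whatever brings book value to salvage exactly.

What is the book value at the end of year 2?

Depreciable base = $175,915 − $16,700 = $159,215.
Year 1: DB = ⌊$175,915 × 150%/3⌋ = $87,957; SL = ⌊$159,215/3⌋ = $53,071 → take DB $87,957. Book value $87,958.
Year 2: DB = ⌊$87,958 × 150%/3⌋ = $43,979; SL = ⌊$71,258/2⌋ = $35,629 → take DB $43,979. Book value $43,979.

$43,979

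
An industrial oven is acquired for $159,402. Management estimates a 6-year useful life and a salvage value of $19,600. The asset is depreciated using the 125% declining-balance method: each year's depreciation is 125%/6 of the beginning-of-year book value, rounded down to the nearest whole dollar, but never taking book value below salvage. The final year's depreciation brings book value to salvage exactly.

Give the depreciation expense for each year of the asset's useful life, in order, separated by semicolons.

Depreciable base = $159,402 − $19,600 = $139,802.
Year 1: ⌊$159,402 × 125%/6⌋ = $33,208. Book value $126,194.
Year 2: ⌊$126,194 × 125%/6⌋ = $26,290. Book value $99,904.
Year 3: ⌊$99,904 × 125%/6⌋ = $20,813. Book value $79,091.
Year 4: ⌊$79,091 × 125%/6⌋ = $16,477. Book value $62,614.
Year 5: ⌊$62,614 × 125%/6⌋ = $13,044. Book value $49,570.
Year 6 (final): $49,570 − $19,600 = $29,970. Book value $19,600.

$33,208; $26,290; $20,813; $16,477; $13,044; $29,970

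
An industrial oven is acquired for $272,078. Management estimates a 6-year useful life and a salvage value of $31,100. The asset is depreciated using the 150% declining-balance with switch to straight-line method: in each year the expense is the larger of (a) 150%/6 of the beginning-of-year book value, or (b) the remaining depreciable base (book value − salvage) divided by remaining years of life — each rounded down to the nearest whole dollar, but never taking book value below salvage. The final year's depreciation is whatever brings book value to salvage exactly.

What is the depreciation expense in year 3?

Depreciable base = $272,078 − $31,100 = $240,978.
Year 1: DB = ⌊$272,078 × 150%/6⌋ = $68,019; SL = ⌊$240,978/6⌋ = $40,163 → take DB $68,019. Book value $204,059.
Year 2: DB = ⌊$204,059 × 150%/6⌋ = $51,014; SL = ⌊$172,959/5⌋ = $34,591 → take DB $51,014. Book value $153,045.
Year 3: DB = ⌊$153,045 × 150%/6⌋ = $38,261; SL = ⌊$121,945/4⌋ = $30,486 → take DB $38,261. Book value $114,784.

$38,261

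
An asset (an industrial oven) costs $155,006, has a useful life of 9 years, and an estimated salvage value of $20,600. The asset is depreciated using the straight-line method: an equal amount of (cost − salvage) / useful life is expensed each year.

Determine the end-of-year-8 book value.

Depreciable base = $155,006 − $20,600 = $134,406.
Annual expense = $134,406 / 9 = $14,934.
End of year 1: book value $140,072.
End of year 2: book value $125,138.
End of year 3: book value $110,204.
End of year 4: book value $95,270.
End of year 5: book value $80,336.
End of year 6: book value $65,402.
End of year 7: book value $50,468.
End of year 8: book value $35,534.

$35,534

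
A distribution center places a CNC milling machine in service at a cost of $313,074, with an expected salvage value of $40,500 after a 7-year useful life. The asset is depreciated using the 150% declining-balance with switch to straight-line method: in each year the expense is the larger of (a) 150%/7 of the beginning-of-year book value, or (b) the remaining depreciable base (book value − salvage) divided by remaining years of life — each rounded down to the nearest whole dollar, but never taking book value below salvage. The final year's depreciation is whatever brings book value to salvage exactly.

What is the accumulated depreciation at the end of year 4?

Depreciable base = $313,074 − $40,500 = $272,574.
Year 1: DB = ⌊$313,074 × 150%/7⌋ = $67,087; SL = ⌊$272,574/7⌋ = $38,939 → take DB $67,087. Book value $245,987.
Year 2: DB = ⌊$245,987 × 150%/7⌋ = $52,711; SL = ⌊$205,487/6⌋ = $34,247 → take DB $52,711. Book value $193,276.
Year 3: DB = ⌊$193,276 × 150%/7⌋ = $41,416; SL = ⌊$152,776/5⌋ = $30,555 → take DB $41,416. Book value $151,860.
Year 4: DB = ⌊$151,860 × 150%/7⌋ = $32,541; SL = ⌊$111,360/4⌋ = $27,840 → take DB $32,541. Book value $119,319.
Accumulated through year 4 = $313,074 − $119,319 = $193,755.

$193,755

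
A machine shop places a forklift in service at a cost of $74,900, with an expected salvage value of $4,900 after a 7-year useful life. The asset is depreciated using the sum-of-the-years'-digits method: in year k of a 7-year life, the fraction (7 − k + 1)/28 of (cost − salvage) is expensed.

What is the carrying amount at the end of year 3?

$29,900

Depreciable base = $74,900 − $4,900 = $70,000.
Sum of the years' digits = 7+6+5+4+3+2+1 = 28.
Year 1: $70,000 × 7/28 = $17,500. Book value $57,400.
Year 2: $70,000 × 6/28 = $15,000. Book value $42,400.
Year 3: $70,000 × 5/28 = $12,500. Book value $29,900.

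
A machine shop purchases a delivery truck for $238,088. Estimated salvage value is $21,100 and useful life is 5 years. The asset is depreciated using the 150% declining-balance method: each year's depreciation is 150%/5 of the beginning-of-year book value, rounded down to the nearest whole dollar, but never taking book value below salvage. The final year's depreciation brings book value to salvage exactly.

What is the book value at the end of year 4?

Depreciable base = $238,088 − $21,100 = $216,988.
Year 1: ⌊$238,088 × 150%/5⌋ = $71,426. Book value $166,662.
Year 2: ⌊$166,662 × 150%/5⌋ = $49,998. Book value $116,664.
Year 3: ⌊$116,664 × 150%/5⌋ = $34,999. Book value $81,665.
Year 4: ⌊$81,665 × 150%/5⌋ = $24,499. Book value $57,166.

$57,166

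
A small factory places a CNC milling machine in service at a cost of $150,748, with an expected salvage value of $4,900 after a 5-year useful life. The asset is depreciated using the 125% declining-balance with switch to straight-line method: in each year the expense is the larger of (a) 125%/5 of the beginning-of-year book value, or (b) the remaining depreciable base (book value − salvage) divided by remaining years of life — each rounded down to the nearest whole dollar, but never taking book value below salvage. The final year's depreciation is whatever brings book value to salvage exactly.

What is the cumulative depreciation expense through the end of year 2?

$65,952

Depreciable base = $150,748 − $4,900 = $145,848.
Year 1: DB = ⌊$150,748 × 125%/5⌋ = $37,687; SL = ⌊$145,848/5⌋ = $29,169 → take DB $37,687. Book value $113,061.
Year 2: DB = ⌊$113,061 × 125%/5⌋ = $28,265; SL = ⌊$108,161/4⌋ = $27,040 → take DB $28,265. Book value $84,796.
Accumulated through year 2 = $150,748 − $84,796 = $65,952.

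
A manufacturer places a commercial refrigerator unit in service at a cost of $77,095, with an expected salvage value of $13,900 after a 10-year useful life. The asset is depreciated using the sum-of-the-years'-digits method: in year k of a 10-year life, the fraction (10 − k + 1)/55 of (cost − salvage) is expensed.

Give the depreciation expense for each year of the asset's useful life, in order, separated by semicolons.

$11,490; $10,341; $9,192; $8,043; $6,894; $5,745; $4,596; $3,447; $2,298; $1,149

Depreciable base = $77,095 − $13,900 = $63,195.
Sum of the years' digits = 10+9+8+7+6+5+4+3+2+1 = 55.
Year 1: $63,195 × 10/55 = $11,490. Book value $65,605.
Year 2: $63,195 × 9/55 = $10,341. Book value $55,264.
Year 3: $63,195 × 8/55 = $9,192. Book value $46,072.
Year 4: $63,195 × 7/55 = $8,043. Book value $38,029.
Year 5: $63,195 × 6/55 = $6,894. Book value $31,135.
Year 6: $63,195 × 5/55 = $5,745. Book value $25,390.
Year 7: $63,195 × 4/55 = $4,596. Book value $20,794.
Year 8: $63,195 × 3/55 = $3,447. Book value $17,347.
Year 9: $63,195 × 2/55 = $2,298. Book value $15,049.
Year 10: $63,195 × 1/55 = $1,149. Book value $13,900.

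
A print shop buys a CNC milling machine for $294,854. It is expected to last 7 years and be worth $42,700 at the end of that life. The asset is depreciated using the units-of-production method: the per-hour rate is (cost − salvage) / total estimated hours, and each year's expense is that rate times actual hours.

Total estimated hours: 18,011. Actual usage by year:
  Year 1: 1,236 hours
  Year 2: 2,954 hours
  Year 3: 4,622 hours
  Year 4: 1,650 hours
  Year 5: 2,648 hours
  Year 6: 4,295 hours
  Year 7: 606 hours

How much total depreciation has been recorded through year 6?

$243,670

Depreciable base = $294,854 − $42,700 = $252,154.
Rate = $252,154 / 18,011 hours = $14 per hour.
Year 1: 1,236 × $14 = $17,304. Book value $277,550.
Year 2: 2,954 × $14 = $41,356. Book value $236,194.
Year 3: 4,622 × $14 = $64,708. Book value $171,486.
Year 4: 1,650 × $14 = $23,100. Book value $148,386.
Year 5: 2,648 × $14 = $37,072. Book value $111,314.
Year 6: 4,295 × $14 = $60,130. Book value $51,184.
Accumulated through year 6 = $294,854 − $51,184 = $243,670.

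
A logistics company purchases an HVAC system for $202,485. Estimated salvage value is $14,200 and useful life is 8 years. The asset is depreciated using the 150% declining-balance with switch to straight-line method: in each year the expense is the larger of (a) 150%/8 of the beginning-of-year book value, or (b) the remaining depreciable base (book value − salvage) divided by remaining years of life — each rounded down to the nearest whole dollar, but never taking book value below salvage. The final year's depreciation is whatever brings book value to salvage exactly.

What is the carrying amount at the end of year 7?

Depreciable base = $202,485 − $14,200 = $188,285.
Year 1: DB = ⌊$202,485 × 150%/8⌋ = $37,965; SL = ⌊$188,285/8⌋ = $23,535 → take DB $37,965. Book value $164,520.
Year 2: DB = ⌊$164,520 × 150%/8⌋ = $30,847; SL = ⌊$150,320/7⌋ = $21,474 → take DB $30,847. Book value $133,673.
Year 3: DB = ⌊$133,673 × 150%/8⌋ = $25,063; SL = ⌊$119,473/6⌋ = $19,912 → take DB $25,063. Book value $108,610.
Year 4: DB = ⌊$108,610 × 150%/8⌋ = $20,364; SL = ⌊$94,410/5⌋ = $18,882 → take DB $20,364. Book value $88,246.
Year 5: DB = ⌊$88,246 × 150%/8⌋ = $16,546; SL = ⌊$74,046/4⌋ = $18,511 → take SL $18,511. Book value $69,735.
Year 6: DB = ⌊$69,735 × 150%/8⌋ = $13,075; SL = ⌊$55,535/3⌋ = $18,511 → take SL $18,511. Book value $51,224.
Year 7: DB = ⌊$51,224 × 150%/8⌋ = $9,604; SL = ⌊$37,024/2⌋ = $18,512 → take SL $18,512. Book value $32,712.

$32,712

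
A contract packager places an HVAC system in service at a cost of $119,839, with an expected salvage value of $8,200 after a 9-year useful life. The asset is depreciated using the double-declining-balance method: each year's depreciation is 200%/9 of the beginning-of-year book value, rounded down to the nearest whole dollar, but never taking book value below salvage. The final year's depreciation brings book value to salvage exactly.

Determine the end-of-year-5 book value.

$34,111

Depreciable base = $119,839 − $8,200 = $111,639.
Year 1: ⌊$119,839 × 200%/9⌋ = $26,630. Book value $93,209.
Year 2: ⌊$93,209 × 200%/9⌋ = $20,713. Book value $72,496.
Year 3: ⌊$72,496 × 200%/9⌋ = $16,110. Book value $56,386.
Year 4: ⌊$56,386 × 200%/9⌋ = $12,530. Book value $43,856.
Year 5: ⌊$43,856 × 200%/9⌋ = $9,745. Book value $34,111.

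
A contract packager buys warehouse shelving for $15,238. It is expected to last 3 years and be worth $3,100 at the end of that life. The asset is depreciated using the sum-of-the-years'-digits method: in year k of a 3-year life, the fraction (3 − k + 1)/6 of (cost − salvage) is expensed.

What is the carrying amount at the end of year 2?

$5,123

Depreciable base = $15,238 − $3,100 = $12,138.
Sum of the years' digits = 3+2+1 = 6.
Year 1: $12,138 × 3/6 = $6,069. Book value $9,169.
Year 2: $12,138 × 2/6 = $4,046. Book value $5,123.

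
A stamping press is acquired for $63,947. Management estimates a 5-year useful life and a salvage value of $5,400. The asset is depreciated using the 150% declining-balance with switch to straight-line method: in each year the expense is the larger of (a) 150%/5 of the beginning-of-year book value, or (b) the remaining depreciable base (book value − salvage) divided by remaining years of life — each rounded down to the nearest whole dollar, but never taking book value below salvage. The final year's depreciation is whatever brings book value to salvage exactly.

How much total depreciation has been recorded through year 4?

Depreciable base = $63,947 − $5,400 = $58,547.
Year 1: DB = ⌊$63,947 × 150%/5⌋ = $19,184; SL = ⌊$58,547/5⌋ = $11,709 → take DB $19,184. Book value $44,763.
Year 2: DB = ⌊$44,763 × 150%/5⌋ = $13,428; SL = ⌊$39,363/4⌋ = $9,840 → take DB $13,428. Book value $31,335.
Year 3: DB = ⌊$31,335 × 150%/5⌋ = $9,400; SL = ⌊$25,935/3⌋ = $8,645 → take DB $9,400. Book value $21,935.
Year 4: DB = ⌊$21,935 × 150%/5⌋ = $6,580; SL = ⌊$16,535/2⌋ = $8,267 → take SL $8,267. Book value $13,668.
Accumulated through year 4 = $63,947 − $13,668 = $50,279.

$50,279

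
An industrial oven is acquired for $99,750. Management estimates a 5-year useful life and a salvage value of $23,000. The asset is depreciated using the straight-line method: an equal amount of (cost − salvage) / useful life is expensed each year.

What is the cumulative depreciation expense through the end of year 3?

$46,050

Depreciable base = $99,750 − $23,000 = $76,750.
Annual expense = $76,750 / 5 = $15,350.
End of year 1: book value $84,400.
End of year 2: book value $69,050.
End of year 3: book value $53,700.
Accumulated through year 3 = $99,750 − $53,700 = $46,050.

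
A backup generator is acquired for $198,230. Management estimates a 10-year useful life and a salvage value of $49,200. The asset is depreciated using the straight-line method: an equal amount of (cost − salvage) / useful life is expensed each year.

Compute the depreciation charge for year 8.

$14,903

Depreciable base = $198,230 − $49,200 = $149,030.
Annual expense = $149,030 / 10 = $14,903.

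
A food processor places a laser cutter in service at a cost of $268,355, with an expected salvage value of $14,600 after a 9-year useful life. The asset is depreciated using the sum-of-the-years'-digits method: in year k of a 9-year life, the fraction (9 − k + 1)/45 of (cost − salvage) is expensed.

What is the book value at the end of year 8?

$20,239

Depreciable base = $268,355 − $14,600 = $253,755.
Sum of the years' digits = 9+8+7+6+5+4+3+2+1 = 45.
Year 1: $253,755 × 9/45 = $50,751. Book value $217,604.
Year 2: $253,755 × 8/45 = $45,112. Book value $172,492.
Year 3: $253,755 × 7/45 = $39,473. Book value $133,019.
Year 4: $253,755 × 6/45 = $33,834. Book value $99,185.
Year 5: $253,755 × 5/45 = $28,195. Book value $70,990.
Year 6: $253,755 × 4/45 = $22,556. Book value $48,434.
Year 7: $253,755 × 3/45 = $16,917. Book value $31,517.
Year 8: $253,755 × 2/45 = $11,278. Book value $20,239.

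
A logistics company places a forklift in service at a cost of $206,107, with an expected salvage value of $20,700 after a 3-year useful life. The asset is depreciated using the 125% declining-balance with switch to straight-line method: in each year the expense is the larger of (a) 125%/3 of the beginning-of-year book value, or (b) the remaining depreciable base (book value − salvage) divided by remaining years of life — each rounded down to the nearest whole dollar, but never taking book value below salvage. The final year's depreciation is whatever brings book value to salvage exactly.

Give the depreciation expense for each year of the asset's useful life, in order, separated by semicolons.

Depreciable base = $206,107 − $20,700 = $185,407.
Year 1: DB = ⌊$206,107 × 125%/3⌋ = $85,877; SL = ⌊$185,407/3⌋ = $61,802 → take DB $85,877. Book value $120,230.
Year 2: DB = ⌊$120,230 × 125%/3⌋ = $50,095; SL = ⌊$99,530/2⌋ = $49,765 → take DB $50,095. Book value $70,135.
Year 3 (final): $70,135 − $20,700 = $49,435. Book value $20,700.

$85,877; $50,095; $49,435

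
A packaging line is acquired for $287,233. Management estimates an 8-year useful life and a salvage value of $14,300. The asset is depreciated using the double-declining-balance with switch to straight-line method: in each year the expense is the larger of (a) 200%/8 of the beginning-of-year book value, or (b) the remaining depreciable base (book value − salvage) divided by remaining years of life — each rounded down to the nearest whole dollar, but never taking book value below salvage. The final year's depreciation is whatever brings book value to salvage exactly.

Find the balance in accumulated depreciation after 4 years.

$196,350

Depreciable base = $287,233 − $14,300 = $272,933.
Year 1: DB = ⌊$287,233 × 200%/8⌋ = $71,808; SL = ⌊$272,933/8⌋ = $34,116 → take DB $71,808. Book value $215,425.
Year 2: DB = ⌊$215,425 × 200%/8⌋ = $53,856; SL = ⌊$201,125/7⌋ = $28,732 → take DB $53,856. Book value $161,569.
Year 3: DB = ⌊$161,569 × 200%/8⌋ = $40,392; SL = ⌊$147,269/6⌋ = $24,544 → take DB $40,392. Book value $121,177.
Year 4: DB = ⌊$121,177 × 200%/8⌋ = $30,294; SL = ⌊$106,877/5⌋ = $21,375 → take DB $30,294. Book value $90,883.
Accumulated through year 4 = $287,233 − $90,883 = $196,350.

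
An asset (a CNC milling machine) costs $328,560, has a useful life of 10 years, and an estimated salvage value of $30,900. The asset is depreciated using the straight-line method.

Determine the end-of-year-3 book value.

Depreciable base = $328,560 − $30,900 = $297,660.
Annual expense = $297,660 / 10 = $29,766.
End of year 1: book value $298,794.
End of year 2: book value $269,028.
End of year 3: book value $239,262.

$239,262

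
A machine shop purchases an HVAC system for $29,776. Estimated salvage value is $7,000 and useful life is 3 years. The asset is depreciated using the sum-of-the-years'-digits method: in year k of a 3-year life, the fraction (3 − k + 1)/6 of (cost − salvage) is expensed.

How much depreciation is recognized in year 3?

Depreciable base = $29,776 − $7,000 = $22,776.
Sum of the years' digits = 3+2+1 = 6.
Year 1: $22,776 × 3/6 = $11,388. Book value $18,388.
Year 2: $22,776 × 2/6 = $7,592. Book value $10,796.
Year 3: $22,776 × 1/6 = $3,796. Book value $7,000.

$3,796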